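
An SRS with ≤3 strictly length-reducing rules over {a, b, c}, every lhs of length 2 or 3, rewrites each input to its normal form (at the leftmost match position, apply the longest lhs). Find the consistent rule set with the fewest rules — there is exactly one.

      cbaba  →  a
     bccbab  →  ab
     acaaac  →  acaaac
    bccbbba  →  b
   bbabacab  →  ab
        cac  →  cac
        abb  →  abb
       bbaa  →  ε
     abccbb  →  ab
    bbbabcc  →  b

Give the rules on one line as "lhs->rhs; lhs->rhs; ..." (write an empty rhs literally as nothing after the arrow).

  | cbaba => aba => a
  | bccbab => cbab => ab
  | acaaac
  | bccbbba => cbbba => bba => b

ba->; bc->; cb->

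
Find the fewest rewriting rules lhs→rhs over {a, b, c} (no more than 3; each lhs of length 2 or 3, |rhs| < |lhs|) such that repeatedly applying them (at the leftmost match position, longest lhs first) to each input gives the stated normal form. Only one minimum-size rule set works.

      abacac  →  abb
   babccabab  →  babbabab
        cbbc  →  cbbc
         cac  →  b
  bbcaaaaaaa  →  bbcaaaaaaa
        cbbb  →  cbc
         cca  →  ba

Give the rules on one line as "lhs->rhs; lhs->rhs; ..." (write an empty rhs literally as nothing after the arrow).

ac->c; bbb->bc; cc->b

  | abacac => abcac => abcc => abb
  | babccabab => babbabab
  | cbbc
  | cac => cc => b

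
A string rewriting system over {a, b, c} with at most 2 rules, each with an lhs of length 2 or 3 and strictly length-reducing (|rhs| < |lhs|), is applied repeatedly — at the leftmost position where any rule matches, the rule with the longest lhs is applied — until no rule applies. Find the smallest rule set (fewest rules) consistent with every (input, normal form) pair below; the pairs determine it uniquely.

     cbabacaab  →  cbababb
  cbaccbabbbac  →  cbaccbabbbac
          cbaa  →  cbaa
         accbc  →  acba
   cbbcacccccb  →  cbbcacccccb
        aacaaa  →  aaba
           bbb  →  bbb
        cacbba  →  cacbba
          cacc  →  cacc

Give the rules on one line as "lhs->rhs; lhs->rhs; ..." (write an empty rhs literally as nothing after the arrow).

  | cbabacaab => cbababb
  | cbaccbabbbac
  | cbaa
  | accbc => acba

caa->b; cbc->ba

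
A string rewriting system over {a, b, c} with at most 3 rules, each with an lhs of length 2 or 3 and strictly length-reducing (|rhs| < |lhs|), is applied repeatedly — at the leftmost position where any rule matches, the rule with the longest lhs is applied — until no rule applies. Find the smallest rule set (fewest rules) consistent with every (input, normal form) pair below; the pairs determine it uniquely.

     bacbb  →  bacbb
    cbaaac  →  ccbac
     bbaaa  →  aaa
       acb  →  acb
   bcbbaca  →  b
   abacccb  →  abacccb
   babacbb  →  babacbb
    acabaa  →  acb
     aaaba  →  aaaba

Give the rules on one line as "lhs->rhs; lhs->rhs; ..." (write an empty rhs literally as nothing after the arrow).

  | bacbb
  | cbaaac => ccbac
  | bbaaa => aaa
  | acb

baa->cb; bba->a; ca->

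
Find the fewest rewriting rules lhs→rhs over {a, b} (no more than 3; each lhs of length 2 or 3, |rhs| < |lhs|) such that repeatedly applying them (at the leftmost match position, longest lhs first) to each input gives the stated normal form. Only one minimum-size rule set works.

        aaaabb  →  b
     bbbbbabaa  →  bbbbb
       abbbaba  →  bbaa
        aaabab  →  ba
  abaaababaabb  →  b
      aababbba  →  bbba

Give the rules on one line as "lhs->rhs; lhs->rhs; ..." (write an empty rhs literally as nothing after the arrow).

aaa->; ab->a; abb->b

  | aaaabb => abb => b
  | bbbbbabaa => bbbbbaaa => bbbbb
  | abbbaba => bbaba => bbaa
  | aaabab => bab => ba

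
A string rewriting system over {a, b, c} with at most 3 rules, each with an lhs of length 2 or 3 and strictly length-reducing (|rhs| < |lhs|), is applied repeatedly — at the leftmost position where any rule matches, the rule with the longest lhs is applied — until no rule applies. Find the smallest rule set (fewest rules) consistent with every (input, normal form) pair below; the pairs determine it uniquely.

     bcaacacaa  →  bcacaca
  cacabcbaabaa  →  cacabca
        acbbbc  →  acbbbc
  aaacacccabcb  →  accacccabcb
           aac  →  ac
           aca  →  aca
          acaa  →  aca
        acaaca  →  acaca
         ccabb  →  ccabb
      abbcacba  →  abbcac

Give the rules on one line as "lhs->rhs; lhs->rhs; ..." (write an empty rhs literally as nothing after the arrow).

aa->a; aaa->ac; ba->

  | bcaacacaa => bcacacaa => bcacaca
  | cacabcbaabaa => cacabcabaa => cacabcaa => cacabca
  | acbbbc
  | aaacacccabcb => accacccabcb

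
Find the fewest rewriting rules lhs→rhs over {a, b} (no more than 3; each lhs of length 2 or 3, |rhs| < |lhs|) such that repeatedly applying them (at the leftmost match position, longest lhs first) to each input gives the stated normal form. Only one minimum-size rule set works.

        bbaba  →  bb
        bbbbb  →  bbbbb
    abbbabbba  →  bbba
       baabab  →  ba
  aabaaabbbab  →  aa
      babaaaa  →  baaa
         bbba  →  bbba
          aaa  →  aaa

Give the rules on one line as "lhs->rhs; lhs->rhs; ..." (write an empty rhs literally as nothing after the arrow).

ab->a; aba->

  | bbaba => bb
  | bbbbb
  | abbbabbba => abbabbba => ababbba => bbba
  | baabab => bab => ba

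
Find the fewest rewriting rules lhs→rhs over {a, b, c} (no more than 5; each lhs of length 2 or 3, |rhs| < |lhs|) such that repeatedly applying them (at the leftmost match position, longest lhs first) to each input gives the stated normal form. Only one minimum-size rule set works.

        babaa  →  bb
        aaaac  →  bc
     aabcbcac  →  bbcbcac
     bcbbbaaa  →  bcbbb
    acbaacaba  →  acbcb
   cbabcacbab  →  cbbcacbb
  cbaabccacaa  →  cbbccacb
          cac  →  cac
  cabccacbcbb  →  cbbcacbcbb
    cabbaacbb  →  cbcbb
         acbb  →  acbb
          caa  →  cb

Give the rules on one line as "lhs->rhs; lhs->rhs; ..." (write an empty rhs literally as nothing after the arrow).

  | babaa => bbaa => bba => bb
  | aaaac => baac => bac => bc
  | aabcbcac => bbcbcac
  | bcbbbaaa => bcbbbaa => bcbbba => bcbbb

aa->b; ab->a; abc->bb; ba->b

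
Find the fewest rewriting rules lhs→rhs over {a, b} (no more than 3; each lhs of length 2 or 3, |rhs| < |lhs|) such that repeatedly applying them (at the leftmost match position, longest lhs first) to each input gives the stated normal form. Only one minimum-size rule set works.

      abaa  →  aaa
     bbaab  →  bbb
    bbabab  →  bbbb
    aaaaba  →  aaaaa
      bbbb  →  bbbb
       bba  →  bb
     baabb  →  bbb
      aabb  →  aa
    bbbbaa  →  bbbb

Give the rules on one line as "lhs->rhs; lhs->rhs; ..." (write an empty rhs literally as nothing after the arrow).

ab->a; ba->b

  | abaa => aaa
  | bbaab => bbab => bbb
  | bbabab => bbbab => bbbb
  | aaaaba => aaaaa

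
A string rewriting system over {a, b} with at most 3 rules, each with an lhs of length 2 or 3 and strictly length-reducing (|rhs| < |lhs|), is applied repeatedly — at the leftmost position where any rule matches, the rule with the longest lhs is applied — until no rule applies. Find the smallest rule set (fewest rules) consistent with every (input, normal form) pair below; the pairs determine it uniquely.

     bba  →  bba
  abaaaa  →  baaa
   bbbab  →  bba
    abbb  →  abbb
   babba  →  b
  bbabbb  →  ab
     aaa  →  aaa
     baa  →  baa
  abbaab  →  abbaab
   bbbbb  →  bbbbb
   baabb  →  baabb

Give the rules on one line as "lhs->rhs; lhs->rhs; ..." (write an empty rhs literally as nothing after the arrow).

  | bba
  | abaaaa => baaa
  | bbbab => bba
  | abbb

aba->b; bab->a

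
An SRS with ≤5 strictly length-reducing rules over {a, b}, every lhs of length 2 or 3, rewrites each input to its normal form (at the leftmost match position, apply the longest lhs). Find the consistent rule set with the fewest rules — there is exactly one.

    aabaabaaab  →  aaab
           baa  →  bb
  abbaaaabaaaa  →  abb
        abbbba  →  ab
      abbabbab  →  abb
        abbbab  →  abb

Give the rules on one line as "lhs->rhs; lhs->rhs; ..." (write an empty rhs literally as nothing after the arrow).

  | aabaabaaab => aabaaab => aaab
  | baa => bb
  | abbaaaabaaaa => abbbaabaaaa => abbaabaaaa => abbbbaaaa => abbbaaaa => abbaaaa => abbbaa => abbaa => abbb => abb
  | abbbba => abbba => abba => ab

aba->; ba->; baa->bb; bbb->bb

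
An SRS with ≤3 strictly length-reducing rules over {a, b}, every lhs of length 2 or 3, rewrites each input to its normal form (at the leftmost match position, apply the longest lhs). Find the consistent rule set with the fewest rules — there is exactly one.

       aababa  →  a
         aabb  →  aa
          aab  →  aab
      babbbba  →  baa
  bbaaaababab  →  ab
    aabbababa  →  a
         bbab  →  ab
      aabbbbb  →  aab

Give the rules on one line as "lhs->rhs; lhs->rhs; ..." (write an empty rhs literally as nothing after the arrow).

  | aababa => ababa => baba => bba => a
  | aabb => aa
  | aab
  | babbbba => babba => baa

aba->ba; bb->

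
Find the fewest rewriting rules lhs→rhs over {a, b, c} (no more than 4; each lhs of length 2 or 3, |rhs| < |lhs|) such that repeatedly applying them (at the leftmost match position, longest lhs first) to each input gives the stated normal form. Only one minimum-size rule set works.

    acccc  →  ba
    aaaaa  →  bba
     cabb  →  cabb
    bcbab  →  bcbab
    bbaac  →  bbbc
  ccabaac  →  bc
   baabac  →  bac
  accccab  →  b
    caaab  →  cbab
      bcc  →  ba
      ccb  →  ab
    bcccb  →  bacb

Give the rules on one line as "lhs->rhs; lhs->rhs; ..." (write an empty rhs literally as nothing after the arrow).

  | acccc => aacc => bcc => ba
  | aaaaa => baaa => bba
  | cabb
  | bcbab

aa->b; aab->; cc->a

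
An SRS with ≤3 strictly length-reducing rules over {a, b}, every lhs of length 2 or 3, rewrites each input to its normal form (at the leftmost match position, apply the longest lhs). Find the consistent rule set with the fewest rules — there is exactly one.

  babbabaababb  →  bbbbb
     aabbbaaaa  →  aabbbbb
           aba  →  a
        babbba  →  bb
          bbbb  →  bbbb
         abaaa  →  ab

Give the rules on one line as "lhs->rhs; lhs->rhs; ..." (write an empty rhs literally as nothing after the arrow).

  | babbabaababb => bbabaababb => bbaababb => bbbbabb => bbbbb
  | aabbbaaaa => aabbbbaa => aabbbbb
  | aba => a
  | babbba => bbba => bb

ba->; baa->bb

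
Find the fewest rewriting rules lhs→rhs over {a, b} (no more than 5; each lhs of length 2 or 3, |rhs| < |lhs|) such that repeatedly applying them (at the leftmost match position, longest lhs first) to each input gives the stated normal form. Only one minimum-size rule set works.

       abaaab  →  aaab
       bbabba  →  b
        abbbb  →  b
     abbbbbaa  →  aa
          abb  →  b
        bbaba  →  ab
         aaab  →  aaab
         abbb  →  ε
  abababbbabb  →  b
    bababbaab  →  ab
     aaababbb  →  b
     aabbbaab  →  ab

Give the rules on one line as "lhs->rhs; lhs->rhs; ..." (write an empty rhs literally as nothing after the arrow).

abb->b; ba->b; baa->a; bb->

  | abaaab => aaab
  | bbabba => abba => ba => b
  | abbbb => bbb => b
  | abbbbbaa => bbbbaa => bbaa => aa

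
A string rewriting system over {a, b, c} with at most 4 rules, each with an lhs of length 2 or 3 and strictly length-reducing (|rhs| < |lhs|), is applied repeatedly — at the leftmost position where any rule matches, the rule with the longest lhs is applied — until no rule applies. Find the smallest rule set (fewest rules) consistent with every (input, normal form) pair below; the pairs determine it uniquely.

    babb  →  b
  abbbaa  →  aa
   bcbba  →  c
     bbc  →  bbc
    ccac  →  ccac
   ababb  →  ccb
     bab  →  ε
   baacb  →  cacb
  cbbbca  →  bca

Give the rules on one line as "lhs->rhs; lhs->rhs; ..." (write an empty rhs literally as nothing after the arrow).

ab->c; ba->c; bab->; cbb->

  | babb => b
  | abbbaa => cbbaa => aa
  | bcbba => ba => c
  | bbc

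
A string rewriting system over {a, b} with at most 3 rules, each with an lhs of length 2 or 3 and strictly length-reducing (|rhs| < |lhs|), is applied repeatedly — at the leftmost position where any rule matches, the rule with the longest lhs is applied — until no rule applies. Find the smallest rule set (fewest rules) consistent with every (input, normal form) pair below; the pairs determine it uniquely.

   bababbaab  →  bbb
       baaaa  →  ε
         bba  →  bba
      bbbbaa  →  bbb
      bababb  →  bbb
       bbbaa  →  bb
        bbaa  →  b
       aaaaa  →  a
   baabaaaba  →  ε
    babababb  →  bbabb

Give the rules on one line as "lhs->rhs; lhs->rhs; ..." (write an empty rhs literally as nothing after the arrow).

  | bababbaab => bbbaab => bbb
  | baaaa => aa => ε
  | bba
  | bbbbaa => bbb

aa->; aba->; baa->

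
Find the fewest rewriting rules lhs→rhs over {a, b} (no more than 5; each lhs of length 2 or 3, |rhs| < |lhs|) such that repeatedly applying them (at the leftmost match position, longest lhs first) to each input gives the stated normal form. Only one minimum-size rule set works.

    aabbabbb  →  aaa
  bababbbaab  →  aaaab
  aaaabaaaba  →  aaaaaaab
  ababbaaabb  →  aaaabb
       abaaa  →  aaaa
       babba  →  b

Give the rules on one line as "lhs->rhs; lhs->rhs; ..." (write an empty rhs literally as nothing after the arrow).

  | aabbabbb => aabbb => aaa
  | bababbbaab => abbbaab => aaaab
  | aaaabaaaba => aaaaaaaba => aaaaaaab
  | ababbaaabb => abaaabb => aaaabb

ba->b; baa->aa; bab->; bbb->a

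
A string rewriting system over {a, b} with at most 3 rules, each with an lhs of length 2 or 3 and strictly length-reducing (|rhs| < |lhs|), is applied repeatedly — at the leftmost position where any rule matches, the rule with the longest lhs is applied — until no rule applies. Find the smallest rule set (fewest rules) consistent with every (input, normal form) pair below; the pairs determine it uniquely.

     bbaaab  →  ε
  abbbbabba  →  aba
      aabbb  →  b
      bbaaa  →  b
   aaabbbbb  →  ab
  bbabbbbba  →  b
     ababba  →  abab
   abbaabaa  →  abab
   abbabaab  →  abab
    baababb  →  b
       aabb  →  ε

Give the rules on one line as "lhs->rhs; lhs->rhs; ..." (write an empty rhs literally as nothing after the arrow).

aa->; bb->; bba->b

  | bbaaab => baab => bb => ε
  | abbbbabba => abbabba => abbba => aba
  | aabbb => bbb => b
  | bbaaa => baa => b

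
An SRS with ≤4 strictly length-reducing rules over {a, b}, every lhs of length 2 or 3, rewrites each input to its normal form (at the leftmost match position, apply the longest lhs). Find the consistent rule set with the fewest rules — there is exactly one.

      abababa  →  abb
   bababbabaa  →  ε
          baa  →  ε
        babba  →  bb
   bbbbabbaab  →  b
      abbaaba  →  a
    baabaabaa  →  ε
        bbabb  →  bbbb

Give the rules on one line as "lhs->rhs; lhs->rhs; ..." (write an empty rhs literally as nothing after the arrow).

  | abababa => abbaba => abbba => abb
  | bababbabaa => bbabbabaa => bbbbabaa => bbbbbaa => bbbbaa => bbbaa => bbaa => baa => aa => ε
  | baa => aa => ε
  | babba => bbba => bb

aa->; ba->; baa->aa; bab->bb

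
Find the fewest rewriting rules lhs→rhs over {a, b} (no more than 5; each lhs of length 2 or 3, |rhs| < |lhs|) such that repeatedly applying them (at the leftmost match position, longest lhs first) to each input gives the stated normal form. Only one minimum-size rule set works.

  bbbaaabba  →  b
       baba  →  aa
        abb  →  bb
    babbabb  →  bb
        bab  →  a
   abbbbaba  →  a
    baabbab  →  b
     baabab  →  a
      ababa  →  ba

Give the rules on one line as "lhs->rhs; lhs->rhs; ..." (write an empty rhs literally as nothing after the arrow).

ab->b; aba->; bab->a; bba->ab

  | bbbaaabba => babaabba => aaabba => aabba => abba => bba => ab => b
  | baba => aa
  | abb => bb
  | babbabb => ababb => bb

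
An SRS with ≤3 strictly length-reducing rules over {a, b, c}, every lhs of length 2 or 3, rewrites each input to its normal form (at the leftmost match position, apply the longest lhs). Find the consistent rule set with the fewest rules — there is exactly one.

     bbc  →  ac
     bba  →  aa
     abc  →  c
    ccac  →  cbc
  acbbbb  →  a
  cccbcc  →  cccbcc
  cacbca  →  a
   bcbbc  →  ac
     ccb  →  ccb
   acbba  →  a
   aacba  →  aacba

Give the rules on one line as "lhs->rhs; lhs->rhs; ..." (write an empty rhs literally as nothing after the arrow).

ab->; bb->a; ca->b

  | bbc => ac
  | bba => aa
  | abc => c
  | ccac => cbc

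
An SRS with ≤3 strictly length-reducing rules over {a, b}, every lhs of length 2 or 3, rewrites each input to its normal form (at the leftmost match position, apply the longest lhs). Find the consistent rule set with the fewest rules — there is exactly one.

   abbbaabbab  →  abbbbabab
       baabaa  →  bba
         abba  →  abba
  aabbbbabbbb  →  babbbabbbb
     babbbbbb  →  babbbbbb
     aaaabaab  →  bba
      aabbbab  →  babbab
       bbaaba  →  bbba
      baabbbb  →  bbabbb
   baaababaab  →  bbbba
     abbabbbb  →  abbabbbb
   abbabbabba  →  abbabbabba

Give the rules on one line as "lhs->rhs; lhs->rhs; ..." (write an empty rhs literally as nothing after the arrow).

  | abbbaabbab => abbbbabab
  | baabaa => bbaaa => bbaa => bba
  | abba
  | aabbbbabbbb => babbbabbbb

aa->a; aab->ba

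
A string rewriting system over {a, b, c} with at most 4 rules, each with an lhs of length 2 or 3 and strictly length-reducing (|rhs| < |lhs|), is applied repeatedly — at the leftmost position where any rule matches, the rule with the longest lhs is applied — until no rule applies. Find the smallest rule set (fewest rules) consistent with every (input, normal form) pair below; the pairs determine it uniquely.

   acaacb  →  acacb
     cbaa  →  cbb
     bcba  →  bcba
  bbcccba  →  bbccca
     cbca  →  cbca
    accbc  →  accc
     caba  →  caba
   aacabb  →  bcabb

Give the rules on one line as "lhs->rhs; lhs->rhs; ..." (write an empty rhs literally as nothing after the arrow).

aa->b; caa->ca; ccb->cc

  | acaacb => acacb
  | cbaa => cbb
  | bcba
  | bbcccba => bbccca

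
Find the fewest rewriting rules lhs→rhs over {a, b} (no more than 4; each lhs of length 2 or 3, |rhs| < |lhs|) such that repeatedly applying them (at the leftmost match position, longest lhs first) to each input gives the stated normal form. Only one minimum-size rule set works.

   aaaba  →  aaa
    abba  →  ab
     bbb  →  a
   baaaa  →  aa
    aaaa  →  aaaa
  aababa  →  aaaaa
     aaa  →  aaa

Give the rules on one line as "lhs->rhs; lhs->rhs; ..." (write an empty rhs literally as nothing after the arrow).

ba->; baa->; bab->aa; bbb->a

  | aaaba => aaa
  | abba => ab
  | bbb => a
  | baaaa => aa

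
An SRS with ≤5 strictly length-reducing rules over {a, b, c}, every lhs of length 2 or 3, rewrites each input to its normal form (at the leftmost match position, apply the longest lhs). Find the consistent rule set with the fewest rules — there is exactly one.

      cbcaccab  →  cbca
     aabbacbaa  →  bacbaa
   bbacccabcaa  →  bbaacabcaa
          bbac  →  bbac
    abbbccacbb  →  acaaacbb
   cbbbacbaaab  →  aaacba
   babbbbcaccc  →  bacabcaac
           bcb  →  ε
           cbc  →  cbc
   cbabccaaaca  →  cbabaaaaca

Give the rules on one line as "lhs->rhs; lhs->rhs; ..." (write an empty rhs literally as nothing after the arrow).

  | cbcaccab => cbcaaab => cbca
  | aabbacbaa => bacbaa
  | bbacccabcaa => bbaacabcaa
  | bbac

aab->; bbb->ca; bcb->; cc->a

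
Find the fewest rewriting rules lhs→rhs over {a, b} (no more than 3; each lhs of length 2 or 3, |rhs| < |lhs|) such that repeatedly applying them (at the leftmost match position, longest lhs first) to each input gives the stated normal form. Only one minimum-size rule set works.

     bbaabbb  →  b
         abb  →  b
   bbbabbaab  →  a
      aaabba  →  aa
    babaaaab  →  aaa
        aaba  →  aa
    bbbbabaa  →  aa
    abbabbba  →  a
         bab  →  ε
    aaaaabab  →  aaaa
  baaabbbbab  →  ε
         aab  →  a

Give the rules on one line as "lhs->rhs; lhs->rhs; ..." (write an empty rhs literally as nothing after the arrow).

  | bbaabbb => baabbb => aabbb => abb => b
  | abb => b
  | bbbabbaab => bbabbaab => babbaab => abbaab => baab => aab => a
  | aaabba => aaba => aa

ab->; ba->a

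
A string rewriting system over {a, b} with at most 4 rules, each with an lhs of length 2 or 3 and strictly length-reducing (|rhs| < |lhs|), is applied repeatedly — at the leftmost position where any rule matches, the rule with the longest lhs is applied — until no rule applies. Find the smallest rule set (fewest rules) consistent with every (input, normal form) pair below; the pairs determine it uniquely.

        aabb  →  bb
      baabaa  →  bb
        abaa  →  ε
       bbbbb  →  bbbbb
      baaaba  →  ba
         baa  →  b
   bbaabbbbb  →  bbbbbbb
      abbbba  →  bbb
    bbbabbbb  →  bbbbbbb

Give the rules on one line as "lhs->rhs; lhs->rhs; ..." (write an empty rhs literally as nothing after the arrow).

  | aabb => bb
  | baabaa => bbaa => bba => bb
  | abaa => aa => ε
  | bbbbb

aa->; ab->; bba->bb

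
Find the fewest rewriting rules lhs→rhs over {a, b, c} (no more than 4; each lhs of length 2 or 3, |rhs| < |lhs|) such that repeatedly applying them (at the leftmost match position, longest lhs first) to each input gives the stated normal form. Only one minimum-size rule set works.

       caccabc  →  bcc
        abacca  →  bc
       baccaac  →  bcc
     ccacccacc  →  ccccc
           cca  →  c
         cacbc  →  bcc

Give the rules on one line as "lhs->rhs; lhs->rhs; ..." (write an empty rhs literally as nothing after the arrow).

ab->c; ca->b; cb->c

  | caccabc => bccabc => bcbbc => bcbc => bcc
  | abacca => cacca => bcca => bcb => bc
  | baccaac => bacbac => bacac => babc => bcc
  | ccacccacc => cbcccacc => ccccacc => cccbcc => ccccc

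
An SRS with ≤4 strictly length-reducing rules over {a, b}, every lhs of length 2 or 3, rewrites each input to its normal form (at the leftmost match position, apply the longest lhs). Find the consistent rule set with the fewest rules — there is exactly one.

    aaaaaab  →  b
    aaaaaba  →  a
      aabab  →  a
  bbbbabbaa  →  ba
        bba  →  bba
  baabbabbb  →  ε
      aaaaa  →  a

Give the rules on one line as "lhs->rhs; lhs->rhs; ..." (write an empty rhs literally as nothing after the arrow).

aa->; ab->; baa->; bab->a

  | aaaaaab => aaaab => aab => b
  | aaaaaba => aaaba => aba => a
  | aabab => bab => a
  | bbbbabbaa => bbbabaa => bbaaa => ba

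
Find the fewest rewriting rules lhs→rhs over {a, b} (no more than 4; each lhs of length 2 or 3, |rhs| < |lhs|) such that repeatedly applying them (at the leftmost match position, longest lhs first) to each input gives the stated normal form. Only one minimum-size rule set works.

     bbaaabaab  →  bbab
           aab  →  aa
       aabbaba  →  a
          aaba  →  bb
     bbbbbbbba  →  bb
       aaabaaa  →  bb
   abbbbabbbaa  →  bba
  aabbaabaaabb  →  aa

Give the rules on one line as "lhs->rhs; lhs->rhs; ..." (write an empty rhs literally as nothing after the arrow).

  | bbaaabaab => bbbbbaab => abbbaab => aabaab => aaaab => bbab
  | aab => aa
  | aabbaba => aababa => aaaba => bbba => aba => a
  | aaba => aaa => bb

aaa->bb; aab->aa; aba->a; bbb->ab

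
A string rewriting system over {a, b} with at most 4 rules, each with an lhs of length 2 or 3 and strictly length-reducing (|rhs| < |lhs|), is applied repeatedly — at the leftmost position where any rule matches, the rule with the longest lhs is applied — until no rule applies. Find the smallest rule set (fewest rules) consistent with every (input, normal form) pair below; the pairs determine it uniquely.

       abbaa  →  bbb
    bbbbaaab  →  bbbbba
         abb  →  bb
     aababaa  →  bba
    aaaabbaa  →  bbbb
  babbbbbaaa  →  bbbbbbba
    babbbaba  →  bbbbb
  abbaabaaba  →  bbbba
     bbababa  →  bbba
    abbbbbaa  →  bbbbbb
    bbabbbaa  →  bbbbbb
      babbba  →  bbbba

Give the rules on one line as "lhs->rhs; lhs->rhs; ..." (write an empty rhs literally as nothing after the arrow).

aa->b; aab->b; ab->a; abb->bb

  | abbaa => bbaa => bbb
  | bbbbaaab => bbbbbab => bbbbba
  | abb => bb
  | aababaa => babaa => baaa => bba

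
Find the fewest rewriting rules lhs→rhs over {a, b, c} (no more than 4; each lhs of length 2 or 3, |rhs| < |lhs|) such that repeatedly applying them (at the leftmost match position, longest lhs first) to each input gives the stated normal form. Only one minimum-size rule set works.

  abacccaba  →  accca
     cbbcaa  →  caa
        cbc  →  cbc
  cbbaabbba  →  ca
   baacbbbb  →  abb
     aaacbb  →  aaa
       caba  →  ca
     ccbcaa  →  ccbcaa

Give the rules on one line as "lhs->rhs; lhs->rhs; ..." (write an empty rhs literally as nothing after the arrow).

  | abacccaba => acccaba => accca
  | cbbcaa => caa
  | cbc
  | cbbaabbba => aabbba => ccbba => ca

aab->cc; ba->; cbb->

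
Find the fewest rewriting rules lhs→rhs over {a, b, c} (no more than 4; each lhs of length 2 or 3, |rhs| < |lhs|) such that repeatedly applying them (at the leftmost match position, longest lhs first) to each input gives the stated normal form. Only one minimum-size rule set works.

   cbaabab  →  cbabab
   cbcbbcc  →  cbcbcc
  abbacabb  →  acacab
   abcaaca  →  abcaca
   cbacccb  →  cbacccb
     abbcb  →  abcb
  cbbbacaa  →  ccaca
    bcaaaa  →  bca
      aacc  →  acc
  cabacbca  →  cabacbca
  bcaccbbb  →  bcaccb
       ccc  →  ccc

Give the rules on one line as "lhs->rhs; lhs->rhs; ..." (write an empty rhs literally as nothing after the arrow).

  | cbaabab => cbabab
  | cbcbbcc => cbcbcc
  | abbacabb => acacabb => acacab
  | abcaaca => abcaca

aa->a; bb->b; bba->ca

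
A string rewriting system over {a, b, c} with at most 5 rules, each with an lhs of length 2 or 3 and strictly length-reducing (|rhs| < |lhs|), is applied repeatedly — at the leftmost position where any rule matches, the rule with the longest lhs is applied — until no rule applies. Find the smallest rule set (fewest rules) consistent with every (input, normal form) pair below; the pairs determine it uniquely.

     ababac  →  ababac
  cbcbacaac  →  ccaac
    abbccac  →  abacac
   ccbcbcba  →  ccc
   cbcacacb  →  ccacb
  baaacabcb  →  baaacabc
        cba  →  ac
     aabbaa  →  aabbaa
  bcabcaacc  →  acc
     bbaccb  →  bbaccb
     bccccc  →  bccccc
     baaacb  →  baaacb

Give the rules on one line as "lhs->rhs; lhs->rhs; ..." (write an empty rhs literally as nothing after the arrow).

  | ababac
  | cbcbacaac => cbcacaac => ccaac
  | abbccac => abacac
  | ccbcbcba => ccbccba => ccbcac => ccc

bbc->ba; bca->; bcb->bc; cba->ac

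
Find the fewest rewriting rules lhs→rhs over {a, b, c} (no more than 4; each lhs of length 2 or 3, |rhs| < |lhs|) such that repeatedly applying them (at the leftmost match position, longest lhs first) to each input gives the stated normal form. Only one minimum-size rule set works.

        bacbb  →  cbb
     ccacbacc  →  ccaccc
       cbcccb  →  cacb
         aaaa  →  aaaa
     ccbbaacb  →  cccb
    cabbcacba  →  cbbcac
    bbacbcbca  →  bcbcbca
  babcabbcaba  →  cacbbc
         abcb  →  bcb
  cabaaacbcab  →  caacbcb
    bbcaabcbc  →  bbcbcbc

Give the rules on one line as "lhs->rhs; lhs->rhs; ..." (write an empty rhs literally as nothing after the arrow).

ab->b; ba->; bab->ca; bcc->a

  | bacbb => cbb
  | ccacbacc => ccaccc
  | cbcccb => cacb
  | aaaa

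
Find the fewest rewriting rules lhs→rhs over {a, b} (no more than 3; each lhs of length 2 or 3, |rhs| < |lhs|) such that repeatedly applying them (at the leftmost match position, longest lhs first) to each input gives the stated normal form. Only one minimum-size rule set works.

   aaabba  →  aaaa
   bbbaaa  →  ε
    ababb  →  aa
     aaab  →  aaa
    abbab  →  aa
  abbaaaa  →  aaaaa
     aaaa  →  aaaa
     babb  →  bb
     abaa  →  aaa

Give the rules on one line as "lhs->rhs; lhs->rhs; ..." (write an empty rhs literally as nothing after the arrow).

  | aaabba => aaaba => aaaa
  | bbbaaa => bbaa => ba => ε
  | ababb => aabb => aab => aa
  | aaab => aaa

ab->a; ba->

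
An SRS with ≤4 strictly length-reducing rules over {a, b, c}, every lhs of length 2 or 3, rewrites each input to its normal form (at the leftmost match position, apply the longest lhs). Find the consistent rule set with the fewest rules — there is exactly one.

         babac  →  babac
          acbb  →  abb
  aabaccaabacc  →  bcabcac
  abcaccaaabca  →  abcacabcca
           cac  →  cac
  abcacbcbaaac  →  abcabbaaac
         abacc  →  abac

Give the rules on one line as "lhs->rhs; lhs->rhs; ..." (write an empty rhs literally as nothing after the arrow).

aab->bc; acc->ac; cb->b

  | babac
  | acbb => abb
  | aabaccaabacc => bcaccaabacc => bcacaabacc => bcacbcacc => bcabcacc => bcabcac
  | abcaccaaabca => abcacaaabca => abcacabcca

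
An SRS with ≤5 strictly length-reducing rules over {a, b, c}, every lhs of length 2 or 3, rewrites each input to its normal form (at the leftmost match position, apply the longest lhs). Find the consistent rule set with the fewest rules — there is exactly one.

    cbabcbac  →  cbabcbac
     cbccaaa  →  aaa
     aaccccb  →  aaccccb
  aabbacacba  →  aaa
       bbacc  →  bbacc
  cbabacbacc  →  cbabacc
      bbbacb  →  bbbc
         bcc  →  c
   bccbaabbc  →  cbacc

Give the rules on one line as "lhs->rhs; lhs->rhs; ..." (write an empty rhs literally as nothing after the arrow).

abb->c; acb->c; bcc->c; ca->a

  | cbabcbac
  | cbccaaa => ccaaa => caaa => aaa
  | aaccccb
  | aabbacacba => acacacba => aacacba => aaacba => aaca => aaa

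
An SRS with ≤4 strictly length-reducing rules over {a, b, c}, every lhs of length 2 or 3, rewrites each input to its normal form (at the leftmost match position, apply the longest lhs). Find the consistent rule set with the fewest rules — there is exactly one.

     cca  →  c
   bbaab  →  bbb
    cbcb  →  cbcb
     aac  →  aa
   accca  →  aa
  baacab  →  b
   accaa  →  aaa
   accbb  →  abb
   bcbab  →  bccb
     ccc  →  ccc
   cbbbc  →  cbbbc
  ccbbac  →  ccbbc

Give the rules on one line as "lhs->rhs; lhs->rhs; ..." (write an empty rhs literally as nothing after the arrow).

  | cca => c
  | bbaab => bbab => bbb
  | cbcb
  | aac => aa

ac->a; ba->c; bba->bb; ca->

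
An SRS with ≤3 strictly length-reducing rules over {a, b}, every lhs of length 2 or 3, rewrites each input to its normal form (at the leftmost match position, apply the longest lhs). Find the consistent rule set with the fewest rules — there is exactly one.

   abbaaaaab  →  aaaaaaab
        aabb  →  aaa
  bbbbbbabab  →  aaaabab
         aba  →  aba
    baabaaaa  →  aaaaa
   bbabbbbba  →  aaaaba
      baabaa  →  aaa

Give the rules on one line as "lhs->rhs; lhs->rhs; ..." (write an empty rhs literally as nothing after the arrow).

  | abbaaaaab => aaaaaaab
  | aabb => aaa
  | bbbbbbabab => abbbbabab => aabbabab => aaaabab
  | aba

baa->b; bb->a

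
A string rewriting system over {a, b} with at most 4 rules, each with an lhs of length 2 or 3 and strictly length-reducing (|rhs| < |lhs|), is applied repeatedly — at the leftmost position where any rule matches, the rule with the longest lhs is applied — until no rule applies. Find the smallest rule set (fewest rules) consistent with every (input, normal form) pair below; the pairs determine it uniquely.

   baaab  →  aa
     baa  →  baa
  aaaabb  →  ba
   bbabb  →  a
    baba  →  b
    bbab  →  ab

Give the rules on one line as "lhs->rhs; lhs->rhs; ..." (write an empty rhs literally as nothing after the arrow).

  | baaab => bbb => aa
  | baa
  | aaaabb => babb => ba
  | bbabb => abb => a

aaa->b; aba->; bb->; bbb->aa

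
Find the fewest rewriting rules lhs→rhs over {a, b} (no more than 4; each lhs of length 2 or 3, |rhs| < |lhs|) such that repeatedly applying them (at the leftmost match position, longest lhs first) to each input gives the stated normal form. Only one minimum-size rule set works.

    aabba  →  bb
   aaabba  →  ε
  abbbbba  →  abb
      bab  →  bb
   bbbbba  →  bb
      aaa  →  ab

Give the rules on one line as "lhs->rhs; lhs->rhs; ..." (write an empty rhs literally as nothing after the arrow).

  | aabba => bba => bb
  | aaabba => abbba => aa => ε
  | abbbbba => abba => abb
  | bab => bb

aa->; aaa->ab; ba->b; bbb->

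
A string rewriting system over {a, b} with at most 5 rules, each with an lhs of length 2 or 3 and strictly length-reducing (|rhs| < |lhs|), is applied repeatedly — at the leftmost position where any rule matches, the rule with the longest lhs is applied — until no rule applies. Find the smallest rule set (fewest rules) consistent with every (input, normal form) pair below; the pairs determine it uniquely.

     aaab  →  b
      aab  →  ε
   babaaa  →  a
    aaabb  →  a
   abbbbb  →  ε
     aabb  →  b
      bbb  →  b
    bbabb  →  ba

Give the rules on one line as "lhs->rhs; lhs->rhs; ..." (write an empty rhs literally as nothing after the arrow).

  | aaab => bab => b
  | aab => bb => ε
  | babaaa => baaa => bba => a
  | aaabb => babb => bba => a

aa->b; ab->; abb->ba; bb->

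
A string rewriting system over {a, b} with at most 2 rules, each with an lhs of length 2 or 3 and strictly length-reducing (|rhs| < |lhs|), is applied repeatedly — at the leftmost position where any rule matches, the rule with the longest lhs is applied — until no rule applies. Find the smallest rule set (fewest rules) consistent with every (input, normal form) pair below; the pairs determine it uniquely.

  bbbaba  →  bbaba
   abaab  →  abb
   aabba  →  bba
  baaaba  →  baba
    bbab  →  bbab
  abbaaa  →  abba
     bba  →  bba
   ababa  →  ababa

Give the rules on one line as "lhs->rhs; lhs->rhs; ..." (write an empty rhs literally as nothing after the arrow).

aa->; bbb->bb

  | bbbaba => bbaba
  | abaab => abb
  | aabba => bba
  | baaaba => baba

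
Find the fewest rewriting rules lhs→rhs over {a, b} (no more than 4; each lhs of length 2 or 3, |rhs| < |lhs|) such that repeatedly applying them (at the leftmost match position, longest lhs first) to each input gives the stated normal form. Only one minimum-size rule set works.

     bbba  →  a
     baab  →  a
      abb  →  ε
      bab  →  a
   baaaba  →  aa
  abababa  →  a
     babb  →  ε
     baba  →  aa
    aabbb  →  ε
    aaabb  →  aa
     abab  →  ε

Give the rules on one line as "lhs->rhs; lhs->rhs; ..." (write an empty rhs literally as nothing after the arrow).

ab->; abb->; ba->b; bb->a

  | bbba => aba => a
  | baab => bab => bb => a
  | abb => ε
  | bab => bb => a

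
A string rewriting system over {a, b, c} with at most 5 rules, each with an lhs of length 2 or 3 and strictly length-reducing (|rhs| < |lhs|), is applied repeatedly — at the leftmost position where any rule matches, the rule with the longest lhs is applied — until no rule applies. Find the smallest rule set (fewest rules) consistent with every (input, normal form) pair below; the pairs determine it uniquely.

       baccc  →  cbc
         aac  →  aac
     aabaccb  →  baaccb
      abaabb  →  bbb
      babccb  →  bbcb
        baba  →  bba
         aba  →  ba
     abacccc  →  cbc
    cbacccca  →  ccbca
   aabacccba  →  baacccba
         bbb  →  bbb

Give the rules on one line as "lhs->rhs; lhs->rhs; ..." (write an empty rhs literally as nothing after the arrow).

aab->ba; ab->b; bac->cb; bcc->bc

  | baccc => cbcc => cbc
  | aac
  | aabaccb => baaccb
  | abaabb => baabb => bbab => bbb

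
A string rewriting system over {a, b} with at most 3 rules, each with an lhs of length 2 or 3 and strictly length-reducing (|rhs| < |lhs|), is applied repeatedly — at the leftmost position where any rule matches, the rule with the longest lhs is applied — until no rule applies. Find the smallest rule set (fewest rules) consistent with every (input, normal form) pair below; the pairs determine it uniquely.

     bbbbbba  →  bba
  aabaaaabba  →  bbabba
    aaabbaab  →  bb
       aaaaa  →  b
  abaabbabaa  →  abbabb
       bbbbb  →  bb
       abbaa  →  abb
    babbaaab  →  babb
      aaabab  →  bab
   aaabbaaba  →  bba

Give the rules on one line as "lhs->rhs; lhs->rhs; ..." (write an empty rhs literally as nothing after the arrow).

aa->b; aaa->; bbb->bb

  | bbbbbba => bbbbba => bbbba => bbba => bba
  | aabaaaabba => bbaaaabba => bbabba
  | aaabbaab => bbaab => bbbb => bbb => bb
  | aaaaa => aa => b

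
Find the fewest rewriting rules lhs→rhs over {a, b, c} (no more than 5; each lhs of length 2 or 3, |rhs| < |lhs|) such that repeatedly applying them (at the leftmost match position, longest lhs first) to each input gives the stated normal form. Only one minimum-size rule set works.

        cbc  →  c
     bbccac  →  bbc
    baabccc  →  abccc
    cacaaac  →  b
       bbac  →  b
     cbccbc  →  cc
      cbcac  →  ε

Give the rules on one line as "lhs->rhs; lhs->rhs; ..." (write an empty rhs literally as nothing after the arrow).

  | cbc => c
  | bbccac => bbccb => bbc
  | baabccc => aabccc => abccc
  | cacaaac => cbaaac => aaac => aac => ac => b

aa->a; ac->b; ba->a; cb->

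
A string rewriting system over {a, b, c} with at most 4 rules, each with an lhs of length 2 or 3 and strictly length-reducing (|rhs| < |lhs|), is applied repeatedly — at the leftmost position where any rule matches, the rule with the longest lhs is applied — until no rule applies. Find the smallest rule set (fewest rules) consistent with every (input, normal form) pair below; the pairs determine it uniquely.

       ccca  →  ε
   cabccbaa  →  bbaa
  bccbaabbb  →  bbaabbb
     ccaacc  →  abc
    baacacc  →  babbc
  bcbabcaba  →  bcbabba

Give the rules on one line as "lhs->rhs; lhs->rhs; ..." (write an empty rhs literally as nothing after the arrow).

  | ccca => ca => ε
  | cabccbaa => bccbaa => bbaa
  | bccbaabbb => bbaabbb
  | ccaacc => aacc => abc

ac->b; ca->; cc->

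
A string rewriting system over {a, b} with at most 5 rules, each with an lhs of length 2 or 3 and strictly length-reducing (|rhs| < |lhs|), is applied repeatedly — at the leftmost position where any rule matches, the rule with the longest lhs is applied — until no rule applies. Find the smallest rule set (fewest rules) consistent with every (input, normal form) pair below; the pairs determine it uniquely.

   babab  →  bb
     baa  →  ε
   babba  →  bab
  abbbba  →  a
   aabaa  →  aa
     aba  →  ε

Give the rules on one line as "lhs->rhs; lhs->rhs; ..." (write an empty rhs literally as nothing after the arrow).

  | babab => bb
  | baa => ε
  | babba => bab
  | abbbba => aaba => a

aba->; baa->; bba->b; bbb->a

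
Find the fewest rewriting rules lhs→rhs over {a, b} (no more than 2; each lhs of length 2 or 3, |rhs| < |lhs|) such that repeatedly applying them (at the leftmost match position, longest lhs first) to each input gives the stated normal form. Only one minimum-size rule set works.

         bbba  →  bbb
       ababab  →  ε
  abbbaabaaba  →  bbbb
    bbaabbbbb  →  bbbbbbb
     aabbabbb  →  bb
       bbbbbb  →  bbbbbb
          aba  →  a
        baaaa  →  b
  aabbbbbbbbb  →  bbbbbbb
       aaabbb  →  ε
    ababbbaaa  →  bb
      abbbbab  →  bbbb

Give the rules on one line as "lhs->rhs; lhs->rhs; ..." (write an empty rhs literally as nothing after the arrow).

  | bbba => bbb
  | ababab => abab => ab => ε
  | abbbaabaaba => bbaabaaba => bbabaaba => bbbaaba => bbbaba => bbbba => bbbb
  | bbaabbbbb => bbabbbbb => bbbbbbb

ab->; ba->b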